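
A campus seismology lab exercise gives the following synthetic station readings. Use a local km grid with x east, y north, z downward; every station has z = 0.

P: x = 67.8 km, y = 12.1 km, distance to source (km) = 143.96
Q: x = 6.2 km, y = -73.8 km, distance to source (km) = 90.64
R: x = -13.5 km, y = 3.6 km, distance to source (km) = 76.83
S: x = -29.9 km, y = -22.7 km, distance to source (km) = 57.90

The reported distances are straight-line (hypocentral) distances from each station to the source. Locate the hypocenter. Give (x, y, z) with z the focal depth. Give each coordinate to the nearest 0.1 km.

x ≈ -59.6 km, y ≈ -34.4 km, depth ≈ 48.3 km

Each station gives a sphere (x−x_i)² + (y−y_i)² + z² = d_i² (stations at z=0).
Subtracting the P sphere from Q and R: z² cancels, leaving linear equations in x and y:
-123.2 x − 171.8 y = 13250.50
-162.6 x − 17.0 y = 10273.59
Solving: x ≈ -59.587, y ≈ -34.397 km (keep extra digits for the depth step; rounded: -59.6, -34.4).
Then from the P sphere: z² = 143.96² − (x − 67.8)² − (y − 12.1)² with x = -59.587, y = -34.397, so z ≈ 48.322 ≈ 48.3 km.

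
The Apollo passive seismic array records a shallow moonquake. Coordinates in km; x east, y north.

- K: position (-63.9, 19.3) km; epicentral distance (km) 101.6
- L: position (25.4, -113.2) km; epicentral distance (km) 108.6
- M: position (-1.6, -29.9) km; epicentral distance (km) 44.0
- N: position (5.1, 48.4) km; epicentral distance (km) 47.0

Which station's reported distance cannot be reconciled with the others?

Solve using three stations at a time. Using K, L, M (subtract circle equations pairwise → linear system) gives (x, y) ≈ (34.8, -4.9).
Distances from that point to each station vs reported:
  K: calculated 101.7 vs reported 101.6 → residual 0.1 km
  L: calculated 108.7 vs reported 108.6 → residual 0.1 km
  M: calculated 44.2 vs reported 44.0 → residual 0.2 km
  N: calculated 61.1 vs reported 47.0 → residual 14.1 km
K, L, M are mutually consistent (residuals ≈ 0); N is off by 14.1 km.

N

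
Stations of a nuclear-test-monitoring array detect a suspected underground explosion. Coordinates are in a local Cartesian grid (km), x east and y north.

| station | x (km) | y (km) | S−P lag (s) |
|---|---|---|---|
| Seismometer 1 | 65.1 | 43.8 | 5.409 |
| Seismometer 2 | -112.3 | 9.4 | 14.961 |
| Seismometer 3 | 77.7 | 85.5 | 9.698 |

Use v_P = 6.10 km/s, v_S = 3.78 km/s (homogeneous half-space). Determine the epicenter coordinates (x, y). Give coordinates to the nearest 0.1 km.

x ≈ 36.0 km, y ≈ -1.4 km

Distance from S−P lag: d = Δt · v_P v_S / (v_P − v_S) = Δt · (6.10·3.78)/(6.10−3.78) ≈ 9.9388·Δt.
So d_Seismometer 1 = 53.76, d_Seismometer 2 = 148.69, d_Seismometer 3 = 96.39 km.
Circle about each station: (x − 65.1)² + (y − 43.8)² = 53.76²; (x + 112.3)² + (y − 9.4)² = 148.69²; (x − 77.7)² + (y − 85.5)² = 96.39².
Subtracting the Seismometer 1 equation from the Seismometer 2 and Seismometer 3 equations removes the quadratic terms:
-354.8 x − 68.8 y = -12675.38
25.2 x + 83.4 y = 790.20
Solving the 2×2 system: x ≈ 36.0, y ≈ -1.4 km.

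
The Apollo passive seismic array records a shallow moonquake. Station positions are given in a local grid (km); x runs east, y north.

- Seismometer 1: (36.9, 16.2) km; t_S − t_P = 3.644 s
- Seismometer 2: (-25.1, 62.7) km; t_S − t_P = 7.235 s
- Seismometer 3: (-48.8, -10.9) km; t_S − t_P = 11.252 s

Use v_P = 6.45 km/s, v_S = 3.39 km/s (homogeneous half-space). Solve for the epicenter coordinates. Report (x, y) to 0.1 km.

17.9 km east, 34.0 km north

Distance from S−P lag: d = Δt · v_P v_S / (v_P − v_S) = Δt · (6.45·3.39)/(6.45−3.39) ≈ 7.1456·Δt.
So d_Seismometer 1 = 26.04, d_Seismometer 2 = 51.70, d_Seismometer 3 = 80.40 km.
Circle about each station: (x − 36.9)² + (y − 16.2)² = 26.04²; (x + 25.1)² + (y − 62.7)² = 51.70²; (x + 48.8)² + (y + 10.9)² = 80.40².
Subtracting pairs of circle equations eliminates x²+y² and gives linear equations (the radical axes):
-124.0 x + 93.0 y = 942.44
-171.4 x − 54.2 y = -4909.88
Solving the 2×2 system: x ≈ 17.9, y ≈ 34.0 km.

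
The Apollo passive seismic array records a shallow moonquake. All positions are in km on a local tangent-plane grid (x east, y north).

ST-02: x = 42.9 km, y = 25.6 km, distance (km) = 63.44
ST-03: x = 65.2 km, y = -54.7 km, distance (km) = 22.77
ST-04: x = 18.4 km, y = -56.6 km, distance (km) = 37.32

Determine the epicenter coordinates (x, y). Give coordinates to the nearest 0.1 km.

(50.4, -37.4)

Circle about each station: (x − 42.9)² + (y − 25.6)² = 63.44²; (x − 65.2)² + (y + 54.7)² = 22.77²; (x − 18.4)² + (y + 56.6)² = 37.32².
Subtracting pairs of circle equations eliminates x²+y² and gives linear equations (the radical axes):
44.6 x − 160.6 y = 8253.52
-49.0 x − 164.4 y = 3678.20
Solving the 2×2 system: x ≈ 50.4, y ≈ -37.4 km.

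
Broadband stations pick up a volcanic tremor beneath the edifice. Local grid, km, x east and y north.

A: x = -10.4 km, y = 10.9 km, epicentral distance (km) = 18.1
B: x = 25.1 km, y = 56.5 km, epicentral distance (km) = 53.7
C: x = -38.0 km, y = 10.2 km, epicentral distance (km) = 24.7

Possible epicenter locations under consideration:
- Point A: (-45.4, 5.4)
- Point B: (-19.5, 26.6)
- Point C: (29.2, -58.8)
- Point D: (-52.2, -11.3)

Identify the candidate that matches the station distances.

Point B

For each candidate, compare |candidate − station| to the reported distance:
Point A: residuals A 17.3, B 33.4, C 15.9 → max 33.4 km
Point B: residuals A 0.0, B 0.0, C 0.0 → max 0.0 km
Point C: residuals A 62.1, B 61.7, C 71.6 → max 71.6 km
Point D: residuals A 29.2, B 49.1, C 1.1 → max 49.1 km
Only Point B has all residuals ≈ 0.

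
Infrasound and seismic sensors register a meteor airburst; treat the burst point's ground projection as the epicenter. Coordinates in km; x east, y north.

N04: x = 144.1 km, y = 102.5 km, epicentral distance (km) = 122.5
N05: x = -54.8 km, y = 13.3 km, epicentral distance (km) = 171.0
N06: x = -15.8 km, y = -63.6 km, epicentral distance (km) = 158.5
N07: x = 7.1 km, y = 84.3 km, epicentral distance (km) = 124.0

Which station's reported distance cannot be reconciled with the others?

N04

Solve using three stations at a time. Using N05, N06, N07 (subtract circle equations pairwise → linear system) gives (x, y) ≈ (115.8, 24.7).
Distances from that point to each station vs reported:
  N04: calculated 82.8 vs reported 122.5 → residual 39.7 km
  N05: calculated 171.0 vs reported 171.0 → residual 0.0 km
  N06: calculated 158.5 vs reported 158.5 → residual 0.0 km
  N07: calculated 124.0 vs reported 124.0 → residual 0.0 km
N05, N06, N07 are mutually consistent (residuals ≈ 0); N04 is off by 39.7 km.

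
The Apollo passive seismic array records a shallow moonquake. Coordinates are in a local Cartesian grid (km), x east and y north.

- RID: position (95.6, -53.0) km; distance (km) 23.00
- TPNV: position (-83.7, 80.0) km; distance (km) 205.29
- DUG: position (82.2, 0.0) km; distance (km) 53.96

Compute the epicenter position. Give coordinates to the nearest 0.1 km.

72.6 km east, -53.1 km north

Circle about each station: (x − 95.6)² + (y + 53.0)² = 23.00²; (x + 83.7)² + (y − 80.0)² = 205.29²; (x − 82.2)² + y² = 53.96².
Subtracting the RID equation from the TPNV and DUG equations removes the quadratic terms:
-358.6 x + 266.0 y = -40157.65
-26.8 x + 106.0 y = -7574.20
Solving the 2×2 system: x ≈ 72.6, y ≈ -53.1 km.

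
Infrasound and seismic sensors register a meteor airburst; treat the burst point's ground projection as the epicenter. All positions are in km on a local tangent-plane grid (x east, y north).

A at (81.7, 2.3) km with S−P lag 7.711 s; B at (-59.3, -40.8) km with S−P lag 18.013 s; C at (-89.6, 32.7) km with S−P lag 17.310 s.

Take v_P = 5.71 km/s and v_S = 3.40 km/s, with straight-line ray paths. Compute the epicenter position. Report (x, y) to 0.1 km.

Distance from S−P lag: d = Δt · v_P v_S / (v_P − v_S) = Δt · (5.71·3.40)/(5.71−3.40) ≈ 8.4043·Δt.
So d_A = 64.81, d_B = 151.39, d_C = 145.48 km.
Circle about each station: (x − 81.7)² + (y − 2.3)² = 64.81²; (x + 59.3)² + (y + 40.8)² = 151.39²; (x + 89.6)² + (y − 32.7)² = 145.48².
Subtracting pairs of circle equations eliminates x²+y² and gives linear equations (the radical axes):
-282.0 x − 86.2 y = -20217.65
-342.6 x + 60.8 y = -14546.82
Solving the 2×2 system: x ≈ 53.2, y ≈ 60.5 km.
Check against A (with the unrounded x, y): √((x − 81.7)²+(y − 2.3)²) = 64.81 ≈ 64.81 km. ✓

(53.2, 60.5)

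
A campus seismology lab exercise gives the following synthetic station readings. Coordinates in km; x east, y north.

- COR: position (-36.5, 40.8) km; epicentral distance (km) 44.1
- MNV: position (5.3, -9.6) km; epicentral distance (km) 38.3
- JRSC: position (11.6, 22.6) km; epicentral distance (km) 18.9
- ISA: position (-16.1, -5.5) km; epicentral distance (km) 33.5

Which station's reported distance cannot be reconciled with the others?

Solve using three stations at a time. Using MNV, JRSC, ISA (subtract circle equations pairwise → linear system) gives (x, y) ≈ (-6.9, 26.7).
Distances from that point to each station vs reported:
  COR: calculated 32.8 vs reported 44.1 → residual 11.3 km
  MNV: calculated 38.3 vs reported 38.3 → residual 0.0 km
  JRSC: calculated 18.9 vs reported 18.9 → residual 0.0 km
  ISA: calculated 33.5 vs reported 33.5 → residual 0.0 km
MNV, JRSC, ISA are mutually consistent (residuals ≈ 0); COR is off by 11.3 km.

COR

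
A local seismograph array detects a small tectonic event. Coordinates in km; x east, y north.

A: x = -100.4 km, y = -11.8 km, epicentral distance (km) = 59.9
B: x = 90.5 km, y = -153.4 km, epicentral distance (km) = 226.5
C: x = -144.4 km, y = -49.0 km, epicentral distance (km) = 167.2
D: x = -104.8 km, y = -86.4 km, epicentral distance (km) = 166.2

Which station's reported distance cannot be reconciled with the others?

A

Solve using three stations at a time. Using B, C, D (subtract circle equations pairwise → linear system) gives (x, y) ≈ (-9.6, 49.6).
Distances from that point to each station vs reported:
  A: calculated 109.6 vs reported 59.9 → residual 49.7 km
  B: calculated 226.3 vs reported 226.5 → residual 0.2 km
  C: calculated 167.0 vs reported 167.2 → residual 0.2 km
  D: calculated 166.0 vs reported 166.2 → residual 0.2 km
B, C, D are mutually consistent (residuals ≈ 0); A is off by 49.7 km.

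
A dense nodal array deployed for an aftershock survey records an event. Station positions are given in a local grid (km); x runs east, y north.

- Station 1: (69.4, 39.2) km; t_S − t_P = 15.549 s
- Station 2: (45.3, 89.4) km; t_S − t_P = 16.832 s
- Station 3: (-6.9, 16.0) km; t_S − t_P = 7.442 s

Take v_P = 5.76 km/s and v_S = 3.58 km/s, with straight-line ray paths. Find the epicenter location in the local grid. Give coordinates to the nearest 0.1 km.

Distance from S−P lag: d = Δt · v_P v_S / (v_P − v_S) = Δt · (5.76·3.58)/(5.76−3.58) ≈ 9.4591·Δt.
So d_Station 1 = 147.08, d_Station 2 = 159.22, d_Station 3 = 70.39 km.
Circle about each station: (x − 69.4)² + (y − 39.2)² = 147.08²; (x − 45.3)² + (y − 89.4)² = 159.22²; (x + 6.9)² + (y − 16.0)² = 70.39².
Subtracting the Station 1 equation from the Station 2 and Station 3 equations removes the quadratic terms:
-48.2 x + 100.4 y = -27.03
-152.6 x − 46.4 y = 10628.38
Solving the 2×2 system: x ≈ -60.7, y ≈ -29.4 km.

x ≈ -60.7 km, y ≈ -29.4 km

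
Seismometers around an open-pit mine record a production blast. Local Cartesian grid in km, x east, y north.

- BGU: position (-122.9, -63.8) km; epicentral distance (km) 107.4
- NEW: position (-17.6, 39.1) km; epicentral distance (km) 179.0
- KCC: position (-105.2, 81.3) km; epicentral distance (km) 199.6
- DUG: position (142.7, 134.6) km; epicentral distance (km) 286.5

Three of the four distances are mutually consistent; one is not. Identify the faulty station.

Solve using three stations at a time. Using BGU, KCC, DUG (subtract circle equations pairwise → linear system) gives (x, y) ≈ (-21.7, -100.0).
Distances from that point to each station vs reported:
  BGU: calculated 107.5 vs reported 107.4 → residual 0.1 km
  NEW: calculated 139.2 vs reported 179.0 → residual 39.8 km
  KCC: calculated 199.6 vs reported 199.6 → residual 0.0 km
  DUG: calculated 286.5 vs reported 286.5 → residual 0.0 km
BGU, KCC, DUG are mutually consistent (residuals ≈ 0); NEW is off by 39.8 km.

NEW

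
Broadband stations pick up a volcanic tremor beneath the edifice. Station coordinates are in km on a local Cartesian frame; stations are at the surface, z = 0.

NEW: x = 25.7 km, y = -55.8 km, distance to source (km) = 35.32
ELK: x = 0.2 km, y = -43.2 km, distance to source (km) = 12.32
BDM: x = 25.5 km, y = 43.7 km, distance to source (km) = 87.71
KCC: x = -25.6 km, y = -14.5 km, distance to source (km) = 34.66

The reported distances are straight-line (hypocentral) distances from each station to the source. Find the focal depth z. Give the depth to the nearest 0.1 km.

depth ≈ 10.9 km

Each station gives a sphere (x−x_i)² + (y−y_i)² + z² = d_i² (stations at z=0).
Subtracting the NEW sphere from ELK and BDM: z² cancels, leaving linear equations in x and y:
-51.0 x + 25.2 y = -812.13
-0.4 x + 199.0 y = -7659.73
Solving: x ≈ -3.098, y ≈ -38.497 km (keep extra digits for the depth step; rounded: -3.1, -38.5).
Then from the NEW sphere: z² = 35.32² − (x − 25.7)² − (y + 55.8)² with x = -3.098, y = -38.497, so z ≈ 10.899 ≈ 10.9 km.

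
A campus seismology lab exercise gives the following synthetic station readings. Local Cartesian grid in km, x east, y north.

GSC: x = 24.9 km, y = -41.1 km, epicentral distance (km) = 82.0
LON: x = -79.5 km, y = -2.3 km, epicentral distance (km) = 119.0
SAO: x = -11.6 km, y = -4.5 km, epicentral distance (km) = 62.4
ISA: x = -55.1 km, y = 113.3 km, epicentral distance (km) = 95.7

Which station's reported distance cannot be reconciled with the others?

ISA

Solve using three stations at a time. Using GSC, LON, SAO (subtract circle equations pairwise → linear system) gives (x, y) ≈ (31.5, 40.6).
Distances from that point to each station vs reported:
  GSC: calculated 82.0 vs reported 82.0 → residual 0.0 km
  LON: calculated 119.0 vs reported 119.0 → residual 0.0 km
  SAO: calculated 62.4 vs reported 62.4 → residual 0.0 km
  ISA: calculated 113.0 vs reported 95.7 → residual 17.3 km
GSC, LON, SAO are mutually consistent (residuals ≈ 0); ISA is off by 17.3 km.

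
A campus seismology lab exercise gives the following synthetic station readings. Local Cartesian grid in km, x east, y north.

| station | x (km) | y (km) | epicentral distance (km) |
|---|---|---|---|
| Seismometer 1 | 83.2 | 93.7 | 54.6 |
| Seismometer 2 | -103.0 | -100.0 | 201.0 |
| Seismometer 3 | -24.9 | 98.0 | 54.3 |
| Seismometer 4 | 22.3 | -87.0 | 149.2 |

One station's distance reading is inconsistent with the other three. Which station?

Solve using three stations at a time. Using Seismometer 2, Seismometer 3, Seismometer 4 (subtract circle equations pairwise → linear system) gives (x, y) ≈ (15.9, 62.1).
Distances from that point to each station vs reported:
  Seismometer 1: calculated 74.4 vs reported 54.6 → residual 19.8 km
  Seismometer 2: calculated 201.0 vs reported 201.0 → residual 0.0 km
  Seismometer 3: calculated 54.4 vs reported 54.3 → residual 0.1 km
  Seismometer 4: calculated 149.2 vs reported 149.2 → residual 0.0 km
Seismometer 2, Seismometer 3, Seismometer 4 are mutually consistent (residuals ≈ 0); Seismometer 1 is off by 19.8 km.

Seismometer 1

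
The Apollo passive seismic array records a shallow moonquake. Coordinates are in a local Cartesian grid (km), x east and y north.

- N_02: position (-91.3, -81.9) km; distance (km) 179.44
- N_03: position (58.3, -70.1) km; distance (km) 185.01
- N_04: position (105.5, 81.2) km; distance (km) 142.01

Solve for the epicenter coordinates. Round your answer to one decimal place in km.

x ≈ -36.3 km, y ≈ 88.9 km

Circle about each station: (x + 91.3)² + (y + 81.9)² = 179.44²; (x − 58.3)² + (y + 70.1)² = 185.01²; (x − 105.5)² + (y − 81.2)² = 142.01².
Subtracting pairs of circle equations eliminates x²+y² and gives linear equations (the radical axes):
299.2 x + 23.6 y = -8760.39
393.6 x + 326.2 y = 14712.26
Solving the 2×2 system: x ≈ -36.3, y ≈ 88.9 km.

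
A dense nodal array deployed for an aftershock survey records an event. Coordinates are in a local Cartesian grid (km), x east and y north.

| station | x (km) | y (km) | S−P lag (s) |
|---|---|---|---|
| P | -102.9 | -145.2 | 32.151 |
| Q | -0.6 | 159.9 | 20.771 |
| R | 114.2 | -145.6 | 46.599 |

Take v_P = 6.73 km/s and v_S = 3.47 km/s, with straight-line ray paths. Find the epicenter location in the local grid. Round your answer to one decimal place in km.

x ≈ -128.4 km, y ≈ 83.7 km

Distance from S−P lag: d = Δt · v_P v_S / (v_P − v_S) = Δt · (6.73·3.47)/(6.73−3.47) ≈ 7.1635·Δt.
So d_P = 230.31, d_Q = 148.79, d_R = 333.81 km.
Circle about each station: (x + 102.9)² + (y + 145.2)² = 230.31²; (x + 0.6)² + (y − 159.9)² = 148.79²; (x − 114.2)² + (y + 145.6)² = 333.81².
Subtracting the P equation from the Q and R equations removes the quadratic terms:
204.6 x + 610.2 y = 24801.15
434.2 x − 0.8 y = -55816.87
Solving the 2×2 system: x ≈ -128.4, y ≈ 83.7 km.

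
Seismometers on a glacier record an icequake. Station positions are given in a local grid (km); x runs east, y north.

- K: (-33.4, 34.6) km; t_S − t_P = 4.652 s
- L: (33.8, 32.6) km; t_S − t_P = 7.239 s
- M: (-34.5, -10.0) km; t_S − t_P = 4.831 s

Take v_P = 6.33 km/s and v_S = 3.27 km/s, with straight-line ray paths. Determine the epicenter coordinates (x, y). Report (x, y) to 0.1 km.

Distance from S−P lag: d = Δt · v_P v_S / (v_P − v_S) = Δt · (6.33·3.27)/(6.33−3.27) ≈ 6.7644·Δt.
So d_K = 31.47, d_L = 48.97, d_M = 32.68 km.
Circle about each station: (x + 33.4)² + (y − 34.6)² = 31.47²; (x − 33.8)² + (y − 32.6)² = 48.97²; (x + 34.5)² + (y + 10.0)² = 32.68².
Subtracting pairs of circle equations eliminates x²+y² and gives linear equations (the radical axes):
134.4 x − 4.0 y = -1515.22
-2.2 x − 89.2 y = -1100.09
Solving the 2×2 system: x ≈ -10.9, y ≈ 12.6 km.

(-10.9, 12.6)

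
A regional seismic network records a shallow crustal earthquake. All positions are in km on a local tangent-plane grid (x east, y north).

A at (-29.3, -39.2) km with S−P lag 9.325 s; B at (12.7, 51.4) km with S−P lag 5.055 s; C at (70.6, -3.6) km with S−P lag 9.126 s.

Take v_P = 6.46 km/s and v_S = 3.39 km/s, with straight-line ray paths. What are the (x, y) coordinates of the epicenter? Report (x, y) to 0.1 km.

x ≈ 8.4 km, y ≈ 15.6 km

Distance from S−P lag: d = Δt · v_P v_S / (v_P − v_S) = Δt · (6.46·3.39)/(6.46−3.39) ≈ 7.1334·Δt.
So d_A = 66.52, d_B = 36.06, d_C = 65.10 km.
Circle about each station: (x + 29.3)² + (y + 39.2)² = 66.52²; (x − 12.7)² + (y − 51.4)² = 36.06²; (x − 70.6)² + (y + 3.6)² = 65.10².
Subtracting the A equation from the B and C equations removes the quadratic terms:
84.0 x + 181.2 y = 3532.71
199.8 x + 71.2 y = 2789.09
Solving the 2×2 system: x ≈ 8.4, y ≈ 15.6 km.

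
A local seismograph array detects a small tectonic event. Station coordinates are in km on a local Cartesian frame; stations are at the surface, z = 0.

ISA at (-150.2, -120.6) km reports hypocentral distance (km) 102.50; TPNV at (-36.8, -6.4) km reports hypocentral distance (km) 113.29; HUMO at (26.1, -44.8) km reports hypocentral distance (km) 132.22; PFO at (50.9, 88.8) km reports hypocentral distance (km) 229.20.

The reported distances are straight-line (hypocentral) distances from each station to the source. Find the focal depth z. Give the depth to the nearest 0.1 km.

Each station gives a sphere (x−x_i)² + (y−y_i)² + z² = d_i² (stations at z=0).
Subtracting the ISA sphere from TPNV and HUMO: z² cancels, leaving linear equations in x and y:
226.8 x + 228.4 y = -38037.57
352.6 x + 151.6 y = -41392.03
Solving: x ≈ -79.900, y ≈ -87.199 km (keep extra digits for the depth step; rounded: -79.9, -87.2).
Then from the ISA sphere: z² = 102.50² − (x + 150.2)² − (y + 120.6)² with x = -79.900, y = -87.199, so z ≈ 66.697 ≈ 66.7 km.
Check against PFO (with the unrounded solution): distance 229.20 ≈ 229.20 km. ✓

z ≈ 66.7 km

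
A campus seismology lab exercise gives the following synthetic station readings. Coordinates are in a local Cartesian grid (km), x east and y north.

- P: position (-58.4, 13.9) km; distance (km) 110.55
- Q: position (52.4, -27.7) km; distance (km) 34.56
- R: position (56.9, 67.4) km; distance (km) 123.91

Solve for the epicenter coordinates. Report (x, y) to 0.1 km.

Circle about each station: (x + 58.4)² + (y − 13.9)² = 110.55²; (x − 52.4)² + (y + 27.7)² = 34.56²; (x − 56.9)² + (y − 67.4)² = 123.91².
Subtracting the P equation from the Q and R equations removes the quadratic terms:
221.6 x − 83.2 y = 10936.19
230.6 x + 107.0 y = 1044.21
Solving the 2×2 system: x ≈ 29.3, y ≈ -53.4 km.

(29.3, -53.4)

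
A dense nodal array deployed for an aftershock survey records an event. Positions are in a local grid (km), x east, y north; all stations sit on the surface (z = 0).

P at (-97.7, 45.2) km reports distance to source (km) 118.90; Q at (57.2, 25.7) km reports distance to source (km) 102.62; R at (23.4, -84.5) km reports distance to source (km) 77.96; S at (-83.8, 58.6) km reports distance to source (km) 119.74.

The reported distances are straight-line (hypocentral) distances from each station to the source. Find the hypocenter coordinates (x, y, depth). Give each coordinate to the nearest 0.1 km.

Each station gives a sphere (x−x_i)² + (y−y_i)² + z² = d_i² (stations at z=0).
Subtracting the P sphere from Q and R: z² cancels, leaving linear equations in x and y:
309.8 x − 39.0 y = -4049.65
242.2 x − 259.4 y = 4158.93
Solving: x ≈ -17.100, y ≈ -31.999 km (keep extra digits for the depth step; rounded: -17.1, -32.0).
Then from the P sphere: z² = 118.90² − (x + 97.7)² − (y − 45.2)² with x = -17.100, y = -31.999, so z ≈ 41.002 ≈ 41.0 km.

(-17.1, -32.0, 41.0)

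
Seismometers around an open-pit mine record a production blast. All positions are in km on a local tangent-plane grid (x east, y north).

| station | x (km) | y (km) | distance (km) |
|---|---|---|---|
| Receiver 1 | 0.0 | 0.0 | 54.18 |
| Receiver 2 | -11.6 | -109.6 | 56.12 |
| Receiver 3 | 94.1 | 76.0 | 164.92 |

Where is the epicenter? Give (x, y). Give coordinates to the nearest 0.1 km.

(-7.9, -53.6)

Circle about each station: x² + y² = 54.18²; (x + 11.6)² + (y + 109.6)² = 56.12²; (x − 94.1)² + (y − 76.0)² = 164.92².
Subtracting pairs of circle equations eliminates x²+y² and gives linear equations (the radical axes):
-23.2 x − 219.2 y = 11932.74
188.2 x + 152.0 y = -9632.32
Solving the 2×2 system: x ≈ -7.9, y ≈ -53.6 km.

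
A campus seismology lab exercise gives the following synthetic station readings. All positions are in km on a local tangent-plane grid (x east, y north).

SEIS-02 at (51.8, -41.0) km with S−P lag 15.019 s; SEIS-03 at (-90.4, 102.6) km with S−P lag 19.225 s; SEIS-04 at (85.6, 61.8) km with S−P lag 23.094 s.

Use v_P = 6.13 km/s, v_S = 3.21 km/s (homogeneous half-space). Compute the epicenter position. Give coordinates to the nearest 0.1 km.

(-47.1, -19.5)

Distance from S−P lag: d = Δt · v_P v_S / (v_P − v_S) = Δt · (6.13·3.21)/(6.13−3.21) ≈ 6.7388·Δt.
So d_SEIS-02 = 101.21, d_SEIS-03 = 129.55, d_SEIS-04 = 155.63 km.
Circle about each station: (x − 51.8)² + (y + 41.0)² = 101.21²; (x + 90.4)² + (y − 102.6)² = 129.55²; (x − 85.6)² + (y − 61.8)² = 155.63².
Subtracting pairs of circle equations eliminates x²+y² and gives linear equations (the radical axes):
-284.4 x + 287.2 y = 7794.94
67.6 x + 205.6 y = -7194.87
Solving the 2×2 system: x ≈ -47.1, y ≈ -19.5 km.
Check against SEIS-02 (with the unrounded x, y): √((x − 51.8)²+(y + 41.0)²) = 101.22 ≈ 101.21 km. ✓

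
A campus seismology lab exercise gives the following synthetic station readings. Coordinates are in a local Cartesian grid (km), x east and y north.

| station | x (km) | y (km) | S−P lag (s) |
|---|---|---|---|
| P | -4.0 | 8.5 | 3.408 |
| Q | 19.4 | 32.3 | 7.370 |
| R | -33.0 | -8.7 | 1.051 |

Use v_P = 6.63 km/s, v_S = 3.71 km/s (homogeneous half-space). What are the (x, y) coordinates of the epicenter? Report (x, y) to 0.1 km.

Distance from S−P lag: d = Δt · v_P v_S / (v_P − v_S) = Δt · (6.63·3.71)/(6.63−3.71) ≈ 8.4237·Δt.
So d_P = 28.71, d_Q = 62.08, d_R = 8.85 km.
Circle about each station: (x + 4.0)² + (y − 8.5)² = 28.71²; (x − 19.4)² + (y − 32.3)² = 62.08²; (x + 33.0)² + (y + 8.7)² = 8.85².
Subtracting pairs of circle equations eliminates x²+y² and gives linear equations (the radical axes):
46.8 x + 47.6 y = -1698.26
-58.0 x − 34.4 y = 1822.38
Solving the 2×2 system: x ≈ -24.6, y ≈ -11.5 km.

(-24.6, -11.5)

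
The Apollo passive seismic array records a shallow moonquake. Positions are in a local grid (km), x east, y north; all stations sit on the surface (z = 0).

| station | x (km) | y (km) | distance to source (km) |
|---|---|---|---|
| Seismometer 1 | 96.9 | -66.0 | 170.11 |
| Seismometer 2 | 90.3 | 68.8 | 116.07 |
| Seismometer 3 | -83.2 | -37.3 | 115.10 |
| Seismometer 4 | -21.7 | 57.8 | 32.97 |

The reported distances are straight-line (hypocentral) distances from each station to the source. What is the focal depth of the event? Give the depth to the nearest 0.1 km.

32.6 km

Each station gives a sphere (x−x_i)² + (y−y_i)² + z² = d_i² (stations at z=0).
Subtracting the Seismometer 1 sphere from Seismometer 2 and Seismometer 3: z² cancels, leaving linear equations in x and y:
-13.2 x + 269.6 y = 14607.09
-360.2 x + 57.4 y = 10257.32
Solving: x ≈ -19.999, y ≈ 53.201 km (keep extra digits for the depth step; rounded: -20.0, 53.2).
Then from the Seismometer 1 sphere: z² = 170.11² − (x − 96.9)² − (y + 66.0)² with x = -19.999, y = 53.201, so z ≈ 32.606 ≈ 32.6 km.
Check against Seismometer 4 (with the unrounded solution): distance 32.97 ≈ 32.97 km. ✓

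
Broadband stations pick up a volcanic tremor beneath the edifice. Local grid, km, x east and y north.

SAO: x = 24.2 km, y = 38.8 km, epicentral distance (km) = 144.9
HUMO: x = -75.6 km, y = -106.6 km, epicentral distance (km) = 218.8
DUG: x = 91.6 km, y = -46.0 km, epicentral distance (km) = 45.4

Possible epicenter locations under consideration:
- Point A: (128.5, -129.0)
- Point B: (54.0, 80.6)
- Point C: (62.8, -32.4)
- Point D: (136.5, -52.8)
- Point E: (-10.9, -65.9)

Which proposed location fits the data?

Point D

For each candidate, compare |candidate − station| to the reported distance:
Point A: residuals SAO 52.7, HUMO 13.5, DUG 45.4 → max 52.7 km
Point B: residuals SAO 93.6, HUMO 8.9, DUG 86.7 → max 93.6 km
Point C: residuals SAO 63.9, HUMO 61.8, DUG 13.6 → max 63.9 km
Point D: residuals SAO 0.0, HUMO 0.0, DUG 0.0 → max 0.0 km
Point E: residuals SAO 34.5, HUMO 142.4, DUG 59.0 → max 142.4 km
Only Point D has all residuals ≈ 0.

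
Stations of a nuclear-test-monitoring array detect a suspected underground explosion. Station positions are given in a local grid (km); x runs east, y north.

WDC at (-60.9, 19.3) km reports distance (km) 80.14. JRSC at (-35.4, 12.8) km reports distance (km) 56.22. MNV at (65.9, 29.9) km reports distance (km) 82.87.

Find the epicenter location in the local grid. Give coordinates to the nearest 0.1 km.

Circle about each station: (x + 60.9)² + (y − 19.3)² = 80.14²; (x + 35.4)² + (y − 12.8)² = 56.22²; (x − 65.9)² + (y − 29.9)² = 82.87².
Subtracting the WDC equation from the JRSC and MNV equations removes the quadratic terms:
51.0 x − 13.0 y = 597.43
253.6 x + 21.2 y = 710.50
Solving the 2×2 system: x ≈ 5.0, y ≈ -26.3 km.
Check against WDC (with the unrounded x, y): √((x + 60.9)²+(y − 19.3)²) = 80.16 ≈ 80.14 km. ✓

x ≈ 5.0 km, y ≈ -26.3 km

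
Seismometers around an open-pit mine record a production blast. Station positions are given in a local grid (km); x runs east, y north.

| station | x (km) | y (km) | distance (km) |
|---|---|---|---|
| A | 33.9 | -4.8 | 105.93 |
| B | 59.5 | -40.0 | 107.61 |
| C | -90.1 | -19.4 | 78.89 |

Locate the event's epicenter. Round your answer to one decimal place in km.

(-40.2, -80.5)

Circle about each station: (x − 33.9)² + (y + 4.8)² = 105.93²; (x − 59.5)² + (y + 40.0)² = 107.61²; (x + 90.1)² + (y + 19.4)² = 78.89².
Subtracting the A equation from the B and C equations removes the quadratic terms:
51.2 x − 70.4 y = 3609.25
-248.0 x − 29.2 y = 12319.65
Solving the 2×2 system: x ≈ -40.2, y ≈ -80.5 km.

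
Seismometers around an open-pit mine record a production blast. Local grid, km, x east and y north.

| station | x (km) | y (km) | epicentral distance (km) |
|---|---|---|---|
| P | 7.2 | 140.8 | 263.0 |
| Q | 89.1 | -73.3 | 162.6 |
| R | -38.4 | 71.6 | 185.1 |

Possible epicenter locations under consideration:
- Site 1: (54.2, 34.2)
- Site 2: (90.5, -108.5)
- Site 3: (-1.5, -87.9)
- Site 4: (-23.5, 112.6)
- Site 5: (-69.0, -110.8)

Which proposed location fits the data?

Site 5

For each candidate, compare |candidate − station| to the reported distance:
Site 1: residuals P 146.5, Q 49.6, R 85.2 → max 146.5 km
Site 2: residuals P 0.2, Q 127.4, R 36.4 → max 127.4 km
Site 3: residuals P 34.1, Q 70.8, R 21.4 → max 70.8 km
Site 4: residuals P 221.3, Q 54.7, R 141.5 → max 221.3 km
Site 5: residuals P 0.1, Q 0.1, R 0.2 → max 0.2 km
Only Site 5 has all residuals ≈ 0.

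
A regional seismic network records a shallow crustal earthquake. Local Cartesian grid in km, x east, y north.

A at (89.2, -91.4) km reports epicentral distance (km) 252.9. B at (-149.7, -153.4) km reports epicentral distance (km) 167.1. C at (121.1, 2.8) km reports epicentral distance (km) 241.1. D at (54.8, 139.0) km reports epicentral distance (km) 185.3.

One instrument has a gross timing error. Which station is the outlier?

B

Solve using three stations at a time. Using A, C, D (subtract circle equations pairwise → linear system) gives (x, y) ≈ (-112.9, 60.5).
Distances from that point to each station vs reported:
  A: calculated 252.8 vs reported 252.9 → residual 0.1 km
  B: calculated 217.0 vs reported 167.1 → residual 49.9 km
  C: calculated 241.0 vs reported 241.1 → residual 0.1 km
  D: calculated 185.2 vs reported 185.3 → residual 0.1 km
A, C, D are mutually consistent (residuals ≈ 0); B is off by 49.9 km.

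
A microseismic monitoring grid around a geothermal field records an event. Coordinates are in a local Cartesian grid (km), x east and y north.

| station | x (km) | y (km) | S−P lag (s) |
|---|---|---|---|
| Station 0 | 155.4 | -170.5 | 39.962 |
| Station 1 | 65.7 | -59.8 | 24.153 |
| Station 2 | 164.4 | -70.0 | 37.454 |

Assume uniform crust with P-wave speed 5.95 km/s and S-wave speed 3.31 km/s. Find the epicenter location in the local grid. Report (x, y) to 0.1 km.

x ≈ -113.6 km, y ≈ -42.0 km

Distance from S−P lag: d = Δt · v_P v_S / (v_P − v_S) = Δt · (5.95·3.31)/(5.95−3.31) ≈ 7.4600·Δt.
So d_Station 0 = 298.12, d_Station 1 = 180.18, d_Station 2 = 279.41 km.
Circle about each station: (x − 155.4)² + (y + 170.5)² = 298.12²; (x − 65.7)² + (y + 59.8)² = 180.18²; (x − 164.4)² + (y + 70.0)² = 279.41².
Subtracting the Station 0 equation from the Station 1 and Station 2 equations removes the quadratic terms:
-179.4 x + 221.4 y = 11083.82
18.0 x + 201.0 y = -10486.46
Solving the 2×2 system: x ≈ -113.6, y ≈ -42.0 km.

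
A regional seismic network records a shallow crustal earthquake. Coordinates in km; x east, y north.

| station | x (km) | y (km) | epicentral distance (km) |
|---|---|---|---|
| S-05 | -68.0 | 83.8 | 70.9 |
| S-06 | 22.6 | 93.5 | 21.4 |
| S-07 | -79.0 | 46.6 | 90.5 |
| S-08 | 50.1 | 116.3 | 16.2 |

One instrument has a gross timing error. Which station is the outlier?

Solve using three stations at a time. Using S-05, S-06, S-07 (subtract circle equations pairwise → linear system) gives (x, y) ≈ (2.9, 85.1).
Distances from that point to each station vs reported:
  S-05: calculated 70.9 vs reported 70.9 → residual 0.0 km
  S-06: calculated 21.4 vs reported 21.4 → residual 0.0 km
  S-07: calculated 90.5 vs reported 90.5 → residual 0.0 km
  S-08: calculated 56.6 vs reported 16.2 → residual 40.4 km
S-05, S-06, S-07 are mutually consistent (residuals ≈ 0); S-08 is off by 40.4 km.

S-08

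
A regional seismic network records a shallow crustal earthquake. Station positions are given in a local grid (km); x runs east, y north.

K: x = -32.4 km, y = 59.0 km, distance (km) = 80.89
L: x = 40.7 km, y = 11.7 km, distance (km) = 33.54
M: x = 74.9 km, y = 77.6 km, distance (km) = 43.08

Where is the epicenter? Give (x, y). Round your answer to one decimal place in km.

Circle about each station: (x + 32.4)² + (y − 59.0)² = 80.89²; (x − 40.7)² + (y − 11.7)² = 33.54²; (x − 74.9)² + (y − 77.6)² = 43.08².
Subtracting the K equation from the L and M equations removes the quadratic terms:
146.2 x − 94.6 y = 2680.88
214.6 x + 37.2 y = 11788.32
Solving the 2×2 system: x ≈ 47.2, y ≈ 44.6 km.

47.2 km east, 44.6 km north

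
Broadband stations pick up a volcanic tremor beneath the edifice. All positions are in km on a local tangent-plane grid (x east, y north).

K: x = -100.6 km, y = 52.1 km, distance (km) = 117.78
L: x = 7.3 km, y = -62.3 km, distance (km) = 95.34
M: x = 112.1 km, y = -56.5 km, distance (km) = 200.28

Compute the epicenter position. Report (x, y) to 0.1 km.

Circle about each station: (x + 100.6)² + (y − 52.1)² = 117.78²; (x − 7.3)² + (y + 62.3)² = 95.34²; (x − 112.1)² + (y + 56.5)² = 200.28².
Subtracting the K equation from the L and M equations removes the quadratic terms:
215.8 x − 228.8 y = -4117.78
425.4 x − 217.2 y = -23316.06
Solving the 2×2 system: x ≈ -88.0, y ≈ -65.0 km.
Check against K (with the unrounded x, y): √((x + 100.6)²+(y − 52.1)²) = 117.78 ≈ 117.78 km. ✓

-88.0 km east, -65.0 km north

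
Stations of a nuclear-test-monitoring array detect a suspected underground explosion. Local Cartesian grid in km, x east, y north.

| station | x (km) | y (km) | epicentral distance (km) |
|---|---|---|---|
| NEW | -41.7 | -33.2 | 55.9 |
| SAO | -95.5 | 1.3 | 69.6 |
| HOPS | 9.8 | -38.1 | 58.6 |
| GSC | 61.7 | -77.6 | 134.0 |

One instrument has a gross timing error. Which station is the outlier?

HOPS

Solve using three stations at a time. Using NEW, SAO, GSC (subtract circle equations pairwise → linear system) gives (x, y) ≈ (-28.9, 21.1).
Distances from that point to each station vs reported:
  NEW: calculated 55.8 vs reported 55.9 → residual 0.1 km
  SAO: calculated 69.5 vs reported 69.6 → residual 0.1 km
  HOPS: calculated 70.7 vs reported 58.6 → residual 12.1 km
  GSC: calculated 133.9 vs reported 134.0 → residual 0.1 km
NEW, SAO, GSC are mutually consistent (residuals ≈ 0); HOPS is off by 12.1 km.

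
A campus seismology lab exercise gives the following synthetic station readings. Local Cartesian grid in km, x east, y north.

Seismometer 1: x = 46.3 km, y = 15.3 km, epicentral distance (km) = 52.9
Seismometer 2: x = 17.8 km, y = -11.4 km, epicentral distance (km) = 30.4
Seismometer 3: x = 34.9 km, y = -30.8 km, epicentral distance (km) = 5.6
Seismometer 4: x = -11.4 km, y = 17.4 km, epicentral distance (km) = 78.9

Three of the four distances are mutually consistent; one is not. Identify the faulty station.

Seismometer 4

Solve using three stations at a time. Using Seismometer 1, Seismometer 2, Seismometer 3 (subtract circle equations pairwise → linear system) gives (x, y) ≈ (35.1, -36.4).
Distances from that point to each station vs reported:
  Seismometer 1: calculated 52.9 vs reported 52.9 → residual 0.0 km
  Seismometer 2: calculated 30.4 vs reported 30.4 → residual 0.0 km
  Seismometer 3: calculated 5.6 vs reported 5.6 → residual 0.0 km
  Seismometer 4: calculated 71.1 vs reported 78.9 → residual 7.8 km
Seismometer 1, Seismometer 2, Seismometer 3 are mutually consistent (residuals ≈ 0); Seismometer 4 is off by 7.8 km.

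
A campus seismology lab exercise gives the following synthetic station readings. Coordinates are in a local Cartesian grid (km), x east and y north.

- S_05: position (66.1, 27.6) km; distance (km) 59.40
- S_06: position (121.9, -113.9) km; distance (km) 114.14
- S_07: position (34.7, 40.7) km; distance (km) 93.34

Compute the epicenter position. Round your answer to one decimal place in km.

x ≈ 118.8 km, y ≈ 0.2 km

Circle about each station: (x − 66.1)² + (y − 27.6)² = 59.40²; (x − 121.9)² + (y + 113.9)² = 114.14²; (x − 34.7)² + (y − 40.7)² = 93.34².
Subtracting pairs of circle equations eliminates x²+y² and gives linear equations (the radical axes):
111.6 x − 283.0 y = 13202.27
-62.8 x + 26.2 y = -7454.39
Solving the 2×2 system: x ≈ 118.8, y ≈ 0.2 km.
Check against S_05 (with the unrounded x, y): √((x − 66.1)²+(y − 27.6)²) = 59.38 ≈ 59.40 km. ✓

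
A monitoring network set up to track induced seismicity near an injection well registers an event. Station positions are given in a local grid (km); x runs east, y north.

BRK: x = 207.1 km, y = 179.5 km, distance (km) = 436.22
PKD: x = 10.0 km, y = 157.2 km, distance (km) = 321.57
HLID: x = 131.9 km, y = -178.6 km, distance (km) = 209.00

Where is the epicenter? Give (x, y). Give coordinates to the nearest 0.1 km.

Circle about each station: (x − 207.1)² + (y − 179.5)² = 436.22²; (x − 10.0)² + (y − 157.2)² = 321.57²; (x − 131.9)² + (y + 178.6)² = 209.00².
Subtracting the BRK equation from the PKD and HLID equations removes the quadratic terms:
-394.2 x − 44.6 y = 36581.80
-150.4 x − 716.2 y = 120791.80
Solving the 2×2 system: x ≈ -75.5, y ≈ -152.8 km.
Check against BRK (with the unrounded x, y): √((x − 207.1)²+(y − 179.5)²) = 436.23 ≈ 436.22 km. ✓

-75.5 km east, -152.8 km north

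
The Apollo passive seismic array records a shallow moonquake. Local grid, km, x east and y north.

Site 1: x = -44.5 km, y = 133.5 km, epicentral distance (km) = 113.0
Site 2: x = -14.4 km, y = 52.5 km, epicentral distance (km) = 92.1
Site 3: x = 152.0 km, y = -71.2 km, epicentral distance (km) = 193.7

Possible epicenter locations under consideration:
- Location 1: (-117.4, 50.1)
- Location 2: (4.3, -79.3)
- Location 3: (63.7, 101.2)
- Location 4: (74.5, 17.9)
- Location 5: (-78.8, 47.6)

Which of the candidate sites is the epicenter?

Location 3

For each candidate, compare |candidate − station| to the reported distance:
Location 1: residuals Site 1 2.2, Site 2 10.9, Site 3 101.7 → max 101.7 km
Location 2: residuals Site 1 105.3, Site 2 41.0, Site 3 45.8 → max 105.3 km
Location 3: residuals Site 1 0.1, Site 2 0.1, Site 3 0.0 → max 0.1 km
Location 4: residuals Site 1 52.9, Site 2 3.3, Site 3 75.6 → max 75.6 km
Location 5: residuals Site 1 20.5, Site 2 27.5, Site 3 65.9 → max 65.9 km
Only Location 3 has all residuals ≈ 0.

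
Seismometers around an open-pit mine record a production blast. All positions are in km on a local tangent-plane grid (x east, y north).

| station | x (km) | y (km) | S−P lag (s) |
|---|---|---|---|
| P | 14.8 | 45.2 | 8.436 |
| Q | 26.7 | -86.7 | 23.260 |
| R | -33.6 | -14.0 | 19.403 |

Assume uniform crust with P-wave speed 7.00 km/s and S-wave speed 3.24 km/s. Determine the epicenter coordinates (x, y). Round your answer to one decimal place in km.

65.6 km east, 48.1 km north

Distance from S−P lag: d = Δt · v_P v_S / (v_P − v_S) = Δt · (7.00·3.24)/(7.00−3.24) ≈ 6.0319·Δt.
So d_P = 50.89, d_Q = 140.30, d_R = 117.04 km.
Circle about each station: (x − 14.8)² + (y − 45.2)² = 50.89²; (x − 26.7)² + (y + 86.7)² = 140.30²; (x + 33.6)² + (y + 14.0)² = 117.04².
Subtracting the P equation from the Q and R equations removes the quadratic terms:
23.8 x − 263.8 y = -11126.60
-96.8 x − 118.4 y = -12045.69
Solving the 2×2 system: x ≈ 65.6, y ≈ 48.1 km.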